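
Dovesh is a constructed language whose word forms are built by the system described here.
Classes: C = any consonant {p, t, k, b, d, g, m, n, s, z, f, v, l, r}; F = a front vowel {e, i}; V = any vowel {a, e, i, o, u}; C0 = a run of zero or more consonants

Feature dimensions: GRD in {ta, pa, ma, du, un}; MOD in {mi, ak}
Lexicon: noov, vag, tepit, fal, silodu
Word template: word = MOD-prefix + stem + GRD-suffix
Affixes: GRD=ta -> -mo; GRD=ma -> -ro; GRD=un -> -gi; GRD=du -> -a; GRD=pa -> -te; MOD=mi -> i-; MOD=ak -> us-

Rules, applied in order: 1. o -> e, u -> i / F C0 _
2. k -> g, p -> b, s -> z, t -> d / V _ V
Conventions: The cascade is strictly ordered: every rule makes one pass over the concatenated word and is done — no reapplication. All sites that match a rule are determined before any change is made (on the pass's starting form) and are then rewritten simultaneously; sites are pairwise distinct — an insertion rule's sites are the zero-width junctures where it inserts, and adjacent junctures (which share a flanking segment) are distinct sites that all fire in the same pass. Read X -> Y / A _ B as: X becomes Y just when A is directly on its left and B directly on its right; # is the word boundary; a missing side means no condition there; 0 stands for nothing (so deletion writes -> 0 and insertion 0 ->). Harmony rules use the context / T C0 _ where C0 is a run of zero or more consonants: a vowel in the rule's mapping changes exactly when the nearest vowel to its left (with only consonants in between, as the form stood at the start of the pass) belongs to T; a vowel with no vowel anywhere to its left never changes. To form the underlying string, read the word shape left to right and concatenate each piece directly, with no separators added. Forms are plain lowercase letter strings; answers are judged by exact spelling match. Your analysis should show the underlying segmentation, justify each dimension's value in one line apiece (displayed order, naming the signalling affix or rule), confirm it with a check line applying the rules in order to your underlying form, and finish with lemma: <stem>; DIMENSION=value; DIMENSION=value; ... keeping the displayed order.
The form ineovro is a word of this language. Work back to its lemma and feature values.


underlying: i-noov-ro
GRD=ma - signalled by the affix -ro
MOD=mi - signalled by the affix i-
check: inoovro -> ineovro -> ineovro
lemma: noov; GRD=ma; MOD=mi


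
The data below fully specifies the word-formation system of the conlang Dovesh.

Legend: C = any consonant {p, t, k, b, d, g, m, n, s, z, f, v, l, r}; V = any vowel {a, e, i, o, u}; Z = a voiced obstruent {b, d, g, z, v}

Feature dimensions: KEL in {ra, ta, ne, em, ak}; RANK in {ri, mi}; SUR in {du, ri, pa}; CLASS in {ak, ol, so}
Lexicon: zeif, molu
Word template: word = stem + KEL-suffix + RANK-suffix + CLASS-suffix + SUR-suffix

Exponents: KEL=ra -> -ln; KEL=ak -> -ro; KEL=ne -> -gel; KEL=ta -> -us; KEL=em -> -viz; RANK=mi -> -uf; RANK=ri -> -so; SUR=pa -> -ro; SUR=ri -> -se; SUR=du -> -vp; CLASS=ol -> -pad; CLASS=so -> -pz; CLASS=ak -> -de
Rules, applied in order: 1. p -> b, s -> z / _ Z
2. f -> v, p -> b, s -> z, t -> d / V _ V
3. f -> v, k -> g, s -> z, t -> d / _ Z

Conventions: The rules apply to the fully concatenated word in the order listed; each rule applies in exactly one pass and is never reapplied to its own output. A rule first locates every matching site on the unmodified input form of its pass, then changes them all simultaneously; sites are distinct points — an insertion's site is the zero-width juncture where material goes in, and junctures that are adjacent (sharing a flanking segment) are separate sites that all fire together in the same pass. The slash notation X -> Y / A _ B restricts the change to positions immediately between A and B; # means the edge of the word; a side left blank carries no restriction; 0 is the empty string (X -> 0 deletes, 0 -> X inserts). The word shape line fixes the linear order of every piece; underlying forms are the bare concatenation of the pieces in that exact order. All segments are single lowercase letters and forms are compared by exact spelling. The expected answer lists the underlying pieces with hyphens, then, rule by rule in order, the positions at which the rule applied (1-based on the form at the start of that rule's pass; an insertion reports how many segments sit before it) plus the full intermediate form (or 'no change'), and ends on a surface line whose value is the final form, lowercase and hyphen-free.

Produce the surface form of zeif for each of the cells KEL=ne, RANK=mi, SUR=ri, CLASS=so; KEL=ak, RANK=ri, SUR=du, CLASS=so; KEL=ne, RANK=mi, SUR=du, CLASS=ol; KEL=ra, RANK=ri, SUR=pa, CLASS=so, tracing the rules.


cell KEL=ne, RANK=mi, SUR=ri, CLASS=so:
underlying: zeif-gel-uf-pz-se
1. p -> b, s -> z / _ Z: fires at position(s) 10: zeifgelufbzse
2. f -> v, p -> b, s -> z, t -> d / V _ V: no change
3. f -> v, k -> g, s -> z, t -> d / _ Z: fires at position(s) 4, 9: zeivgeluvbzse
surface: zeivgeluvbzse

cell KEL=ak, RANK=ri, SUR=du, CLASS=so:
underlying: zeif-ro-so-pz-vp
1. p -> b, s -> z / _ Z: fires at position(s) 9: zeifrosobzvp
2. f -> v, p -> b, s -> z, t -> d / V _ V: fires at position(s) 7: zeifrozobzvp
3. f -> v, k -> g, s -> z, t -> d / _ Z: no change
surface: zeifrozobzvp

cell KEL=ne, RANK=mi, SUR=du, CLASS=ol:
underlying: zeif-gel-uf-pad-vp
1. p -> b, s -> z / _ Z: no change
2. f -> v, p -> b, s -> z, t -> d / V _ V: no change
3. f -> v, k -> g, s -> z, t -> d / _ Z: fires at position(s) 4: zeivgelufpadvp
surface: zeivgelufpadvp

cell KEL=ra, RANK=ri, SUR=pa, CLASS=so:
underlying: zeif-ln-so-pz-ro
1. p -> b, s -> z / _ Z: fires at position(s) 9: zeiflnsobzro
2. f -> v, p -> b, s -> z, t -> d / V _ V: no change
3. f -> v, k -> g, s -> z, t -> d / _ Z: no change
surface: zeiflnsobzro


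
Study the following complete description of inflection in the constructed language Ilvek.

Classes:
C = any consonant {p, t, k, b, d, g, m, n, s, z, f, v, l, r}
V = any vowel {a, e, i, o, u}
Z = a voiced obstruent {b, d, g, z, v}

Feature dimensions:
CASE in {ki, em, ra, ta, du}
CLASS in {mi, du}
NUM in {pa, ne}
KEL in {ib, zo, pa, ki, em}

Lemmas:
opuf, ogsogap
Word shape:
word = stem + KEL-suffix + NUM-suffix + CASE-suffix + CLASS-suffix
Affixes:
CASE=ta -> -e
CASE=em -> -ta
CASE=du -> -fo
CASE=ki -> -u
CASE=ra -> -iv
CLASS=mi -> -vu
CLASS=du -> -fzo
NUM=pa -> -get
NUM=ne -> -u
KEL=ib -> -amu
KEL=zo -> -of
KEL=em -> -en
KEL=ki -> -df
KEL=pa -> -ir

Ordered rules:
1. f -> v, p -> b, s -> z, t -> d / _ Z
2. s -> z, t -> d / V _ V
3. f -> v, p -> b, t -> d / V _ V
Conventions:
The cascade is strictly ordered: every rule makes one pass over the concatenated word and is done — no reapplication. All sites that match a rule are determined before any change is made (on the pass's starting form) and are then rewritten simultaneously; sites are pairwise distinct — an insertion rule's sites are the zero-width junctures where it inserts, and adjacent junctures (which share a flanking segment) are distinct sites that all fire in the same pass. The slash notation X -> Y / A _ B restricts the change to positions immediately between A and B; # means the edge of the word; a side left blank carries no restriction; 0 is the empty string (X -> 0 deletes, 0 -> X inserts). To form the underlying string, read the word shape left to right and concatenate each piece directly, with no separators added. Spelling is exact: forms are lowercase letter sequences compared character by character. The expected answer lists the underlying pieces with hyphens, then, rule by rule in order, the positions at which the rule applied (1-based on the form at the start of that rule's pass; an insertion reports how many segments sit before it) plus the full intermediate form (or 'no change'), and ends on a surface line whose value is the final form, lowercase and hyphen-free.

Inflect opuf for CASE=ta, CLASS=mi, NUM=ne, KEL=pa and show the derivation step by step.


underlying: opuf-ir-u-e-vu
1. f -> v, p -> b, s -> z, t -> d / _ Z: no change
2. s -> z, t -> d / V _ V: no change
3. f -> v, p -> b, t -> d / V _ V: fires at position(s) 2, 4: obuviruevu
surface: obuviruevu


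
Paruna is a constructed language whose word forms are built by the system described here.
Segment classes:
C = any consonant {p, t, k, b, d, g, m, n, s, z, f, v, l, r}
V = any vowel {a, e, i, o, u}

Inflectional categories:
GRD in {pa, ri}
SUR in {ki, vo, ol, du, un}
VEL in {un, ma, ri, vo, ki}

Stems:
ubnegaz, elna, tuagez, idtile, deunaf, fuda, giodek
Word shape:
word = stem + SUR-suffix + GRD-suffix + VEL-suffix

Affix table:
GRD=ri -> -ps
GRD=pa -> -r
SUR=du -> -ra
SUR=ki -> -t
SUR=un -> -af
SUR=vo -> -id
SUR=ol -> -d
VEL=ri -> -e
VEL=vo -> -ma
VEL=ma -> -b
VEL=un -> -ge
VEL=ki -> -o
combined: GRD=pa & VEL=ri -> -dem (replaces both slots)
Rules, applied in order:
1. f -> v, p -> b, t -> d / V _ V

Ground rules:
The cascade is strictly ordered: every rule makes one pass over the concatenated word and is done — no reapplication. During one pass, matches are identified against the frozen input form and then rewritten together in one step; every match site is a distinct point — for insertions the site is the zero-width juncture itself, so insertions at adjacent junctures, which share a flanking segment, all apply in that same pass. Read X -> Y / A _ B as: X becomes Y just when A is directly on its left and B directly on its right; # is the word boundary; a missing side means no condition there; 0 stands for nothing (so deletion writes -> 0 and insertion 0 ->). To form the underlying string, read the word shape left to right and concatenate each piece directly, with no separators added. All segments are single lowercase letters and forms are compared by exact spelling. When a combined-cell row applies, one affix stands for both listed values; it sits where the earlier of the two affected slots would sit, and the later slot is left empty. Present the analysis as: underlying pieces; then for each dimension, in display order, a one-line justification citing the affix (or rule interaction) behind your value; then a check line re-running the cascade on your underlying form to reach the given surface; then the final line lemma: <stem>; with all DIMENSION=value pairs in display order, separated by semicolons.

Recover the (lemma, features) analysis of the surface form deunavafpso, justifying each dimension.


underlying: deunaf-af-ps-o
GRD=ri - signalled by the affix -ps
SUR=un - signalled by the affix -af
VEL=ki - signalled by the affix -o
check: deunafafpso -> deunavafpso
lemma: deunaf; GRD=ri; SUR=un; VEL=ki


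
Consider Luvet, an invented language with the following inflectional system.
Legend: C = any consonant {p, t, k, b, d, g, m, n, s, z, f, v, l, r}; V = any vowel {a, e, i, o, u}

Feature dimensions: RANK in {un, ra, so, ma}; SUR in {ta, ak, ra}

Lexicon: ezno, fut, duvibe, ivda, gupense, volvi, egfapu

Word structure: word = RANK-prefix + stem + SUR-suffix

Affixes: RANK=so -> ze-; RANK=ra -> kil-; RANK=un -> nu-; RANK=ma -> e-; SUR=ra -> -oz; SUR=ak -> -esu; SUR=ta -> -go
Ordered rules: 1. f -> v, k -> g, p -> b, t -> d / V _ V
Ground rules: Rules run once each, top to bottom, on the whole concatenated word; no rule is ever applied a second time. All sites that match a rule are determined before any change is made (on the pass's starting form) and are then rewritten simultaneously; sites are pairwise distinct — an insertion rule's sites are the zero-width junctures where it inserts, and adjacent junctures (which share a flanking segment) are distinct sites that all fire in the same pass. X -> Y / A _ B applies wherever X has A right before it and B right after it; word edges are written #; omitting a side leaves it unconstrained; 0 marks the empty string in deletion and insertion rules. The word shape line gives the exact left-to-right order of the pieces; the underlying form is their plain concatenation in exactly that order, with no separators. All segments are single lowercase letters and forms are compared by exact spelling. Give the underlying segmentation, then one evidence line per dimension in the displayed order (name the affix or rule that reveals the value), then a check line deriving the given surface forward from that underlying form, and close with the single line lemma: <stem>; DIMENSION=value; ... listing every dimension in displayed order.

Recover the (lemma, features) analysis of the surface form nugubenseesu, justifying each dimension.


underlying: nu-gupense-esu
RANK=un - signalled by the affix nu-
SUR=ak - signalled by the affix -esu
check: nugupenseesu -> nugubenseesu
lemma: gupense; RANK=un; SUR=ak


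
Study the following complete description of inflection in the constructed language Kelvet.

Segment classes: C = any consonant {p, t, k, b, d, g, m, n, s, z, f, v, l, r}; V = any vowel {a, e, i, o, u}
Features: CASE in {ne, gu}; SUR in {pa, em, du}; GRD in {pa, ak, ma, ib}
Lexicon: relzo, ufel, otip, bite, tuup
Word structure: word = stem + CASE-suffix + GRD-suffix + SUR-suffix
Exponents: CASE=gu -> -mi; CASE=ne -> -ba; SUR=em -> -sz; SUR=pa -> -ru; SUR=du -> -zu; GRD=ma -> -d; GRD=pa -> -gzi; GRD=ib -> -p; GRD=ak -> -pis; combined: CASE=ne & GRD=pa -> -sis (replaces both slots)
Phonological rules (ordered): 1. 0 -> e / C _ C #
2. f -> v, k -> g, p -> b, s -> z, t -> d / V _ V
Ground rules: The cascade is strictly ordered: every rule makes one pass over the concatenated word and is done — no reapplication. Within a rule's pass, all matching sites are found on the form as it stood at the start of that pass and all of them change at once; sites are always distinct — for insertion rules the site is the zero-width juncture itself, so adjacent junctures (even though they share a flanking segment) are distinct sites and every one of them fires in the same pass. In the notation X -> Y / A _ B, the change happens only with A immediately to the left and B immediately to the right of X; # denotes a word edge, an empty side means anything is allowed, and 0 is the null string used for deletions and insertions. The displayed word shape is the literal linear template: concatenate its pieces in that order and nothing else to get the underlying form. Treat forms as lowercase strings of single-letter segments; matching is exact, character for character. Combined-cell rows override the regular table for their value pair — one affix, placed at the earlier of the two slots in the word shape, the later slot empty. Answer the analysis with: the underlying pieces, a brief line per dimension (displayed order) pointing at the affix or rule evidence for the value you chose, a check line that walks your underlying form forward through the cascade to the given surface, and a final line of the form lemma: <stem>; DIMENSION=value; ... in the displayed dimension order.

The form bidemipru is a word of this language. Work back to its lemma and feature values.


underlying: bite-mi-p-ru
CASE=gu - signalled by the affix -mi
SUR=pa - signalled by the affix -ru
GRD=ib - signalled by the affix -p
check: bitemipru -> bitemipru -> bidemipru
lemma: bite; CASE=gu; SUR=pa; GRD=ib


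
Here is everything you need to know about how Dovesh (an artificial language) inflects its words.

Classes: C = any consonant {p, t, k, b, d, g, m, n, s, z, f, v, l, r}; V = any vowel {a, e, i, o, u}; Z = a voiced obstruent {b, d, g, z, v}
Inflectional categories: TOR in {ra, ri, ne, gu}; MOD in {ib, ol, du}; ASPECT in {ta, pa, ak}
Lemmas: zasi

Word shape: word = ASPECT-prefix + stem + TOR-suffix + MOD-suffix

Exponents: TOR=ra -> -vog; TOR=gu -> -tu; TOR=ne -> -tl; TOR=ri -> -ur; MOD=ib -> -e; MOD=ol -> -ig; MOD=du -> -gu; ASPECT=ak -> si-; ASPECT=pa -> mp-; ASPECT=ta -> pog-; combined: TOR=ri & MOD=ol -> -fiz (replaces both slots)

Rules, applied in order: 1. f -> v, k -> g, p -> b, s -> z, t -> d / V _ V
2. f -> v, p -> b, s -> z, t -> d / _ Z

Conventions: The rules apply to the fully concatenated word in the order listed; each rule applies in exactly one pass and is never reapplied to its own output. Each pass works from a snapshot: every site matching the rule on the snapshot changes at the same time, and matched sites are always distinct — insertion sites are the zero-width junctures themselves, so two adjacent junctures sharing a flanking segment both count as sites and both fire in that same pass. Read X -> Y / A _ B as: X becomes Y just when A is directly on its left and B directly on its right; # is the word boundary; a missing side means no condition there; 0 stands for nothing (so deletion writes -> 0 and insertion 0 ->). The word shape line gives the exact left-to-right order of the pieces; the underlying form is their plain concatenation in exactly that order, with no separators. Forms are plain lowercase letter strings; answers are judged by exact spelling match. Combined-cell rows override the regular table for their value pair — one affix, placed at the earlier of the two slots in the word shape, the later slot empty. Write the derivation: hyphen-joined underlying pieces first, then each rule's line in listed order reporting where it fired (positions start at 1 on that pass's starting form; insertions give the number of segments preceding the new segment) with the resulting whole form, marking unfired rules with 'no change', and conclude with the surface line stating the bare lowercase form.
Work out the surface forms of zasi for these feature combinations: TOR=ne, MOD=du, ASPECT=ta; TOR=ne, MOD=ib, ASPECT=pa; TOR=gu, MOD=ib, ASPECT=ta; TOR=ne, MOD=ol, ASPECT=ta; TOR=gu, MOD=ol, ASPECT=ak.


cell TOR=ne, MOD=du, ASPECT=ta:
underlying: pog-zasi-tl-gu
1. f -> v, k -> g, p -> b, s -> z, t -> d / V _ V: fires at position(s) 6: pogzazitlgu
2. f -> v, p -> b, s -> z, t -> d / _ Z: no change
surface: pogzazitlgu

cell TOR=ne, MOD=ib, ASPECT=pa:
underlying: mp-zasi-tl-e
1. f -> v, k -> g, p -> b, s -> z, t -> d / V _ V: fires at position(s) 5: mpzazitle
2. f -> v, p -> b, s -> z, t -> d / _ Z: fires at position(s) 2: mbzazitle
surface: mbzazitle

cell TOR=gu, MOD=ib, ASPECT=ta:
underlying: pog-zasi-tu-e
1. f -> v, k -> g, p -> b, s -> z, t -> d / V _ V: fires at position(s) 6, 8: pogzazidue
2. f -> v, p -> b, s -> z, t -> d / _ Z: no change
surface: pogzazidue

cell TOR=ne, MOD=ol, ASPECT=ta:
underlying: pog-zasi-tl-ig
1. f -> v, k -> g, p -> b, s -> z, t -> d / V _ V: fires at position(s) 6: pogzazitlig
2. f -> v, p -> b, s -> z, t -> d / _ Z: no change
surface: pogzazitlig

cell TOR=gu, MOD=ol, ASPECT=ak:
underlying: si-zasi-tu-ig
1. f -> v, k -> g, p -> b, s -> z, t -> d / V _ V: fires at position(s) 5, 7: sizaziduig
2. f -> v, p -> b, s -> z, t -> d / _ Z: no change
surface: sizaziduig


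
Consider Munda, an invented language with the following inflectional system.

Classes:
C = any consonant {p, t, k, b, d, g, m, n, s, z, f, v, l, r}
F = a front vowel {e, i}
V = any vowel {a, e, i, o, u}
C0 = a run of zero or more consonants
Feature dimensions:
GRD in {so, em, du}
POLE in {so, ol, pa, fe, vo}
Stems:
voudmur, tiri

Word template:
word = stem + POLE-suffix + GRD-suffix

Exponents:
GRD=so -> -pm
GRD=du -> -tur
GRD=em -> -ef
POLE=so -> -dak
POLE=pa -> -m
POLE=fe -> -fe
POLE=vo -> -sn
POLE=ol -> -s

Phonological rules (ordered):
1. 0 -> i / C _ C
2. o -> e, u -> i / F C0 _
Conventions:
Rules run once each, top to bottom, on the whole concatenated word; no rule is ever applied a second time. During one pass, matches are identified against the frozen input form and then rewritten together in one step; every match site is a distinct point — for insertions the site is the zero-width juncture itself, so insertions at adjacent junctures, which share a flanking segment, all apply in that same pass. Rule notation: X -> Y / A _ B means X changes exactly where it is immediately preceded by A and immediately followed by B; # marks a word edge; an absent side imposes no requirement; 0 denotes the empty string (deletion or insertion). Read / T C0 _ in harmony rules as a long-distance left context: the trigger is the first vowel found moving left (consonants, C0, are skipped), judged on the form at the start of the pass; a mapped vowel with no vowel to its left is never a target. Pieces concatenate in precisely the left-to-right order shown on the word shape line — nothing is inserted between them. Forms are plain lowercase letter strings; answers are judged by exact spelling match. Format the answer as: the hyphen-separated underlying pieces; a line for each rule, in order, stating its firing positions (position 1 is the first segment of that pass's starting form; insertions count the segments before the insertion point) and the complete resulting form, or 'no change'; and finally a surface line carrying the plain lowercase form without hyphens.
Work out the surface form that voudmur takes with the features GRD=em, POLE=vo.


underlying: voudmur-sn-ef
1. 0 -> i / C _ C: inserts after position(s) 4, 7, 8: voudimurisinef
2. o -> e, u -> i / F C0 _: fires at position(s) 7: voudimirisinef
surface: voudimirisinef


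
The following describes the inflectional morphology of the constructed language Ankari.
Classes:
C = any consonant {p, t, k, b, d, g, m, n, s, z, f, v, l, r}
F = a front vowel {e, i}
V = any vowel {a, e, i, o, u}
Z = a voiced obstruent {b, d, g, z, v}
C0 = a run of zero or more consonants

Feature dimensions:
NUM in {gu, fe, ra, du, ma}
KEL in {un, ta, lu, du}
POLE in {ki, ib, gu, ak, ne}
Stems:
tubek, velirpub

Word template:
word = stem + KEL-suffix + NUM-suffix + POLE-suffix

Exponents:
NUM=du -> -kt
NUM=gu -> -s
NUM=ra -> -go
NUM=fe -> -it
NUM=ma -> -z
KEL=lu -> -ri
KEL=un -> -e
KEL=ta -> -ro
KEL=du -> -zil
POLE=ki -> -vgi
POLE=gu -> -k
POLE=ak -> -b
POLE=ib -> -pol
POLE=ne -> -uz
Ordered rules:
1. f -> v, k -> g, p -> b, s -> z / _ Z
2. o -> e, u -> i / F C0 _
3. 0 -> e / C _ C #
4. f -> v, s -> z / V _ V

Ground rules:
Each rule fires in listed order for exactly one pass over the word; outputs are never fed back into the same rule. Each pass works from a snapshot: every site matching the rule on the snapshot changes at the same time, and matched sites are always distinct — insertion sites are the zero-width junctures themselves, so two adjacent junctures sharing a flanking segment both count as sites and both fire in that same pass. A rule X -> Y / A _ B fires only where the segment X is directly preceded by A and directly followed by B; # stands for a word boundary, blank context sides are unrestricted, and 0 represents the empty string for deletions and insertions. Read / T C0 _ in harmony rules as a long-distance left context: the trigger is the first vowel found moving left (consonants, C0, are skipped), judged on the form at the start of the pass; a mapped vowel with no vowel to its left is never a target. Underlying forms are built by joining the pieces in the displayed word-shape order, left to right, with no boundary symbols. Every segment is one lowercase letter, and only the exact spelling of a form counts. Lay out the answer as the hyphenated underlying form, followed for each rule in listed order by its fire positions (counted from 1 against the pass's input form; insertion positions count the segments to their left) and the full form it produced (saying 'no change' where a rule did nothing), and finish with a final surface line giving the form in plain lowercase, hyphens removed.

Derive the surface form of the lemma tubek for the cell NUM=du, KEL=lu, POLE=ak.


underlying: tubek-ri-kt-b
1. f -> v, k -> g, p -> b, s -> z / _ Z: no change
2. o -> e, u -> i / F C0 _: no change
3. 0 -> e / C _ C #: inserts after position(s) 9: tubekrikteb
4. f -> v, s -> z / V _ V: no change
surface: tubekrikteb


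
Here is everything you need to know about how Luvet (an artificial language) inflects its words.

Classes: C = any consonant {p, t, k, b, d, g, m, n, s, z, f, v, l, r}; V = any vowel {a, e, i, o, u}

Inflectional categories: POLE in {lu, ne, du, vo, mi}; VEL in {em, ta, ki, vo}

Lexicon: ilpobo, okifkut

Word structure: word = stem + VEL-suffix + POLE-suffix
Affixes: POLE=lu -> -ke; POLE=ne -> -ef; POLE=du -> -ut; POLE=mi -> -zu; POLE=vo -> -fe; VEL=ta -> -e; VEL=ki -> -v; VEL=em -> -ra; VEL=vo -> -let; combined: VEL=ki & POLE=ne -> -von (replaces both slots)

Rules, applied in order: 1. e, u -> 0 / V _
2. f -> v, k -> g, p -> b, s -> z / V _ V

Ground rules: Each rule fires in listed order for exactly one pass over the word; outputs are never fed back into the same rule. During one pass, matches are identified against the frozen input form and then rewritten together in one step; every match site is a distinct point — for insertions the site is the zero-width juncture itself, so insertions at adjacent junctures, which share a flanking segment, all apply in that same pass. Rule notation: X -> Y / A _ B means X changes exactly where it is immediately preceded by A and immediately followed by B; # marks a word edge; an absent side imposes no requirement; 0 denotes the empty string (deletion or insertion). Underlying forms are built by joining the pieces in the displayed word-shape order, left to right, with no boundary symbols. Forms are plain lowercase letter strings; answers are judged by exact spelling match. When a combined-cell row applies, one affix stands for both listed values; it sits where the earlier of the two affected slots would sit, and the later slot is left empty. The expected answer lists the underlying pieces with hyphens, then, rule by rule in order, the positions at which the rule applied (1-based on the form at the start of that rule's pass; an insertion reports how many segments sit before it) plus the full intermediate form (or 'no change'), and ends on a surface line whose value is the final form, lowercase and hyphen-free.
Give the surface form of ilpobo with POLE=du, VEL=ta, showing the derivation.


underlying: ilpobo-e-ut
1. e, u -> 0 / V _: fires at position(s) 7, 8: ilpobot
2. f -> v, k -> g, p -> b, s -> z / V _ V: no change
surface: ilpobot


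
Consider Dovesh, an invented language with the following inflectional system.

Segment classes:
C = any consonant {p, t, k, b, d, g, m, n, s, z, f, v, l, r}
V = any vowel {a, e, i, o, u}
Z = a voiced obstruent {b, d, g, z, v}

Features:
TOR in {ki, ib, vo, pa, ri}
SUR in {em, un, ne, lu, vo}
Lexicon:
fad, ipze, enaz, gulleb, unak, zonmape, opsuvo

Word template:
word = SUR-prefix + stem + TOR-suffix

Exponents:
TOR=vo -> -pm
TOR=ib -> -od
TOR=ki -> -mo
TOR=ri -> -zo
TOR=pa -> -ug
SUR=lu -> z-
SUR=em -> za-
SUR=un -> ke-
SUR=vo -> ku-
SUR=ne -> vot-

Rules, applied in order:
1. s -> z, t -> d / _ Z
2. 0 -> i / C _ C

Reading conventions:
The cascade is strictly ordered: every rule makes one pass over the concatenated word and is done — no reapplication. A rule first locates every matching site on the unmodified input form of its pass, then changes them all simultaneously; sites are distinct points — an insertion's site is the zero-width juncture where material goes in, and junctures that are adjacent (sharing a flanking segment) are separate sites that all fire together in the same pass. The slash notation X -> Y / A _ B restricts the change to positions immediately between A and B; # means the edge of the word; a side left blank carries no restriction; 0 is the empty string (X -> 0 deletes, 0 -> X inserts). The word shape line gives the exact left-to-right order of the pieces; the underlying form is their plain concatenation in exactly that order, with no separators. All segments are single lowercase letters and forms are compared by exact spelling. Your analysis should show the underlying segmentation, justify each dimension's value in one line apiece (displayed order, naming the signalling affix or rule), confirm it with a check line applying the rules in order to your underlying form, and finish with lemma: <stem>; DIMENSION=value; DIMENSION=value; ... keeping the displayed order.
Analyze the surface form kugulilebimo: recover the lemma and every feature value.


underlying: ku-gulleb-mo
TOR=ki - signalled by the affix -mo
SUR=vo - signalled by the affix ku-
check: kugullebmo -> kugullebmo -> kugulilebimo
lemma: gulleb; TOR=ki; SUR=vo


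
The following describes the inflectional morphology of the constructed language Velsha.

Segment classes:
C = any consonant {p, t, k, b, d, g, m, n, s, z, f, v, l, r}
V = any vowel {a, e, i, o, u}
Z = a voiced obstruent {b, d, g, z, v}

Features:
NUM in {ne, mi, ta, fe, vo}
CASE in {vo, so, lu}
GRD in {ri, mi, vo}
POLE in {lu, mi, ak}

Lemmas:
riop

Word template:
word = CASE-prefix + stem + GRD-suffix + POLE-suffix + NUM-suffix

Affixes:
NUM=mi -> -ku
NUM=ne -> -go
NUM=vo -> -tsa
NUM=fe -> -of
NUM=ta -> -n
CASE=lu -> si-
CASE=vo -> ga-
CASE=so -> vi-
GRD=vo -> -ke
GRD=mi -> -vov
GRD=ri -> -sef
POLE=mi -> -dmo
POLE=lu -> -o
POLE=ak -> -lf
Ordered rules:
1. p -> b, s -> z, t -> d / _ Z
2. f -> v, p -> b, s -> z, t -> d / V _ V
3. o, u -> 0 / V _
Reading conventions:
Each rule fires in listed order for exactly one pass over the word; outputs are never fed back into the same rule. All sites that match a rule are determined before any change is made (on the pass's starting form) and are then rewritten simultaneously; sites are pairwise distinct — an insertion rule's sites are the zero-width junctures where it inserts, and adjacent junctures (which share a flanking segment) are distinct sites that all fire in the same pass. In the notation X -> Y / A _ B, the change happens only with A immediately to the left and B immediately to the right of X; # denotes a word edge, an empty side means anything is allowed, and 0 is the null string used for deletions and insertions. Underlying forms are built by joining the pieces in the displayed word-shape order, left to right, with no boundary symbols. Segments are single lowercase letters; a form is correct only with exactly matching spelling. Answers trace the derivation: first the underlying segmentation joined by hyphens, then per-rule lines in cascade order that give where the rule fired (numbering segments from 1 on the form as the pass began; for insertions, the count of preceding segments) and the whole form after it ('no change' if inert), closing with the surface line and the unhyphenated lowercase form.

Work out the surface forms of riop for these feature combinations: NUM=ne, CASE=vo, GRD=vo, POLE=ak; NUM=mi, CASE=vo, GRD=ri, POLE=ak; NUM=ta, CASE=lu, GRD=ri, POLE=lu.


cell NUM=ne, CASE=vo, GRD=vo, POLE=ak:
underlying: ga-riop-ke-lf-go
1. p -> b, s -> z, t -> d / _ Z: no change
2. f -> v, p -> b, s -> z, t -> d / V _ V: no change
3. o, u -> 0 / V _: fires at position(s) 5: garipkelfgo
surface: garipkelfgo

cell NUM=mi, CASE=vo, GRD=ri, POLE=ak:
underlying: ga-riop-sef-lf-ku
1. p -> b, s -> z, t -> d / _ Z: no change
2. f -> v, p -> b, s -> z, t -> d / V _ V: no change
3. o, u -> 0 / V _: fires at position(s) 5: garipseflfku
surface: garipseflfku

cell NUM=ta, CASE=lu, GRD=ri, POLE=lu:
underlying: si-riop-sef-o-n
1. p -> b, s -> z, t -> d / _ Z: no change
2. f -> v, p -> b, s -> z, t -> d / V _ V: fires at position(s) 9: siriopsevon
3. o, u -> 0 / V _: fires at position(s) 5: siripsevon
surface: siripsevon


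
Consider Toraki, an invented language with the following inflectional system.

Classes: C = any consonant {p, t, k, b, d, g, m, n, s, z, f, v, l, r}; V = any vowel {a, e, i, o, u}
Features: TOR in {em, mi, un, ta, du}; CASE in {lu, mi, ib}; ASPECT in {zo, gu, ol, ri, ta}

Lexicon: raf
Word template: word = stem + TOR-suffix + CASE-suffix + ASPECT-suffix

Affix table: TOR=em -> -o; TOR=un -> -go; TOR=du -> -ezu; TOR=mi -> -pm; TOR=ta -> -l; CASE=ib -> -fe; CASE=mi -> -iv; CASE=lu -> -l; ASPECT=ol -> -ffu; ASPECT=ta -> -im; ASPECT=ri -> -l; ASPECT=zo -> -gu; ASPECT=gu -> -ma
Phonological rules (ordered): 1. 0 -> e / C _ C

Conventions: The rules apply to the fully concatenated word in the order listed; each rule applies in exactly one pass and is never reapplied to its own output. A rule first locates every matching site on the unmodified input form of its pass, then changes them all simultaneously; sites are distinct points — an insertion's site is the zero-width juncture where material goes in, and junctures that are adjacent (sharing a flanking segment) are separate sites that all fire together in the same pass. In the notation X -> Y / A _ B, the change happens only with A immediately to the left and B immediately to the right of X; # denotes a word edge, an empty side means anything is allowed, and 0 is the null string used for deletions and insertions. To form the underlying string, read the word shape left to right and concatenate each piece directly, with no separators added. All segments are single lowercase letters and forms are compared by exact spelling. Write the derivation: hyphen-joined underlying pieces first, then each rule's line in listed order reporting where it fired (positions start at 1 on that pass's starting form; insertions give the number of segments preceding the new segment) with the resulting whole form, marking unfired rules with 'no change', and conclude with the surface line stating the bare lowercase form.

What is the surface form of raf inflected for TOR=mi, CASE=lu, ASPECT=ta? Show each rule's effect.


underlying: raf-pm-l-im
1. 0 -> e / C _ C: inserts after position(s) 3, 4, 5: rafepemelim
surface: rafepemelim


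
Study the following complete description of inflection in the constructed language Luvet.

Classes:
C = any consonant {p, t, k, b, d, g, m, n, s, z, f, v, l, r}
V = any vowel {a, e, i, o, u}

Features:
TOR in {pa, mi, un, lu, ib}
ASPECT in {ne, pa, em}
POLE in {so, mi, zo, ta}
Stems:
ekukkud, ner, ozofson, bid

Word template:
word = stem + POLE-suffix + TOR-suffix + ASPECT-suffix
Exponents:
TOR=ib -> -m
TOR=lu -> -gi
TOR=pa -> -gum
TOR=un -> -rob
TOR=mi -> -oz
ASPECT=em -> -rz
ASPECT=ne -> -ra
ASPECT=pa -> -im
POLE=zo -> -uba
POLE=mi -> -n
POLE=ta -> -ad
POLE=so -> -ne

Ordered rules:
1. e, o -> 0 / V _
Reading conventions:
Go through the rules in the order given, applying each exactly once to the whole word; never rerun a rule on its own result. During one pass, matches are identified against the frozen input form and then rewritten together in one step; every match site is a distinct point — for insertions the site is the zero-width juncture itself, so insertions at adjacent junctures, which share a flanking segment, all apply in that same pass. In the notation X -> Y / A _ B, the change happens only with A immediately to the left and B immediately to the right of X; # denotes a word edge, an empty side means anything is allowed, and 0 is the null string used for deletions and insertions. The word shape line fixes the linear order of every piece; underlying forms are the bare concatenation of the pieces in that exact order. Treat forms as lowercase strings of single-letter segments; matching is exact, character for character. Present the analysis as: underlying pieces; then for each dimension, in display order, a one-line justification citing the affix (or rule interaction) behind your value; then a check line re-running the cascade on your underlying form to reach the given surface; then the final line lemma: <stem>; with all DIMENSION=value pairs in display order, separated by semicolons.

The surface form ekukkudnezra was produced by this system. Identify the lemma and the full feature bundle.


underlying: ekukkud-ne-oz-ra
TOR=mi - signalled by the affix -oz
ASPECT=ne - signalled by the affix -ra
POLE=so - signalled by the affix -ne
check: ekukkudneozra -> ekukkudnezra
lemma: ekukkud; TOR=mi; ASPECT=ne; POLE=so


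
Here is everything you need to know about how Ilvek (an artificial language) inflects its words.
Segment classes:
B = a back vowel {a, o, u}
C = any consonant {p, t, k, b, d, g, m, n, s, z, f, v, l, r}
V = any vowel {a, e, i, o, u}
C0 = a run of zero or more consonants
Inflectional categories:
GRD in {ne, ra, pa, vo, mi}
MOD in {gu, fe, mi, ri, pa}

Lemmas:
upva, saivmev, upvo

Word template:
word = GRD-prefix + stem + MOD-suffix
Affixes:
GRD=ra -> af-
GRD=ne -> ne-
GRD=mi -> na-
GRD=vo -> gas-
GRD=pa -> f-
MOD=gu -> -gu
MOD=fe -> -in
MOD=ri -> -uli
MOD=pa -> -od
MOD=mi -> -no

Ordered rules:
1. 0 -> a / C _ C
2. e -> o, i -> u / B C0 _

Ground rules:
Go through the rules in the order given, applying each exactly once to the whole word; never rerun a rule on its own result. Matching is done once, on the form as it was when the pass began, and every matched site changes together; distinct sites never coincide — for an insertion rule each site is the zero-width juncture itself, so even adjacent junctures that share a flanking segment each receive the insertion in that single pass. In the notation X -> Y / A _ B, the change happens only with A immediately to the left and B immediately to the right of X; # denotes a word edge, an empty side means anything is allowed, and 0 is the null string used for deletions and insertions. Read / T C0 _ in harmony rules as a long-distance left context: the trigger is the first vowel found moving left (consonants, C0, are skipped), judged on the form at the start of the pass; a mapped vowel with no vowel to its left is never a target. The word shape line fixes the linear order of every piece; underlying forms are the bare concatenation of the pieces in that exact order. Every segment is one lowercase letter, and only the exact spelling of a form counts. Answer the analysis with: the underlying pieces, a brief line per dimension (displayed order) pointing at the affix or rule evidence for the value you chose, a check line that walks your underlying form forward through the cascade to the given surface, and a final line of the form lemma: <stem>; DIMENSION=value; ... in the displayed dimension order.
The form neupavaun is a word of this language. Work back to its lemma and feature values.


underlying: ne-upva-in
GRD=ne - signalled by the affix ne-
MOD=fe - signalled by the affix -in
check: neupvain -> neupavain -> neupavaun
lemma: upva; GRD=ne; MOD=fe


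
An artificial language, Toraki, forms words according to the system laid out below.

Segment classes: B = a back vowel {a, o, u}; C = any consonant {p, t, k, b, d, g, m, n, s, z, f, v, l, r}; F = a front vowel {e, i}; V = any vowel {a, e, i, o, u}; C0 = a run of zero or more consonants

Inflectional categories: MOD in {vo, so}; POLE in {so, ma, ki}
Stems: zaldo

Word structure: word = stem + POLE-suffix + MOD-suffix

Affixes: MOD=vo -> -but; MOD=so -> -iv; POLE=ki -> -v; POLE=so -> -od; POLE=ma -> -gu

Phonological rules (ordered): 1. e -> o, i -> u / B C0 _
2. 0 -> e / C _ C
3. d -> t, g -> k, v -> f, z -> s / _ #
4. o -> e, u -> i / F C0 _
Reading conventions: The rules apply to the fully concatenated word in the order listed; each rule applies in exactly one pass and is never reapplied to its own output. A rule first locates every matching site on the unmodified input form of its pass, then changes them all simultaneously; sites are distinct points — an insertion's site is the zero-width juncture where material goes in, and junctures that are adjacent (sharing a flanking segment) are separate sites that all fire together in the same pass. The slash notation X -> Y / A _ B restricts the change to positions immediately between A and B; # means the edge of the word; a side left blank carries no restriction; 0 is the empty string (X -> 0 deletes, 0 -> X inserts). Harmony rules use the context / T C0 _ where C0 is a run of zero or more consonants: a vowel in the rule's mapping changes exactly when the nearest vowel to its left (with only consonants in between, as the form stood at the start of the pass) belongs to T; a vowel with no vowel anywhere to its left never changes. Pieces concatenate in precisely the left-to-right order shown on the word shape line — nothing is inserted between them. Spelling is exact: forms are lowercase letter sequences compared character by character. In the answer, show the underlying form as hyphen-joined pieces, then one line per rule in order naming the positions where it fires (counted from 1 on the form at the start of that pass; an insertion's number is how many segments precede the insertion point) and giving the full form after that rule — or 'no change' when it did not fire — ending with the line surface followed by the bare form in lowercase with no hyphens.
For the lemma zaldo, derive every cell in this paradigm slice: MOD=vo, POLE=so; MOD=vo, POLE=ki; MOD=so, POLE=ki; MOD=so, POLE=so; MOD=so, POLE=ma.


cell MOD=vo, POLE=so:
underlying: zaldo-od-but
1. e -> o, i -> u / B C0 _: no change
2. 0 -> e / C _ C: inserts after position(s) 3, 7: zaledoodebut
3. d -> t, g -> k, v -> f, z -> s / _ #: no change
4. o -> e, u -> i / F C0 _: fires at position(s) 6, 11: zaledeodebit
surface: zaledeodebit

cell MOD=vo, POLE=ki:
underlying: zaldo-v-but
1. e -> o, i -> u / B C0 _: no change
2. 0 -> e / C _ C: inserts after position(s) 3, 6: zaledovebut
3. d -> t, g -> k, v -> f, z -> s / _ #: no change
4. o -> e, u -> i / F C0 _: fires at position(s) 6, 10: zaledevebit
surface: zaledevebit

cell MOD=so, POLE=ki:
underlying: zaldo-v-iv
1. e -> o, i -> u / B C0 _: fires at position(s) 7: zaldovuv
2. 0 -> e / C _ C: inserts after position(s) 3: zaledovuv
3. d -> t, g -> k, v -> f, z -> s / _ #: fires at position(s) 9: zaledovuf
4. o -> e, u -> i / F C0 _: fires at position(s) 6: zaledevuf
surface: zaledevuf

cell MOD=so, POLE=so:
underlying: zaldo-od-iv
1. e -> o, i -> u / B C0 _: fires at position(s) 8: zaldooduv
2. 0 -> e / C _ C: inserts after position(s) 3: zaledooduv
3. d -> t, g -> k, v -> f, z -> s / _ #: fires at position(s) 10: zaledooduf
4. o -> e, u -> i / F C0 _: fires at position(s) 6: zaledeoduf
surface: zaledeoduf

cell MOD=so, POLE=ma:
underlying: zaldo-gu-iv
1. e -> o, i -> u / B C0 _: fires at position(s) 8: zaldoguuv
2. 0 -> e / C _ C: inserts after position(s) 3: zaledoguuv
3. d -> t, g -> k, v -> f, z -> s / _ #: fires at position(s) 10: zaledoguuf
4. o -> e, u -> i / F C0 _: fires at position(s) 6: zaledeguuf
surface: zaledeguuf
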